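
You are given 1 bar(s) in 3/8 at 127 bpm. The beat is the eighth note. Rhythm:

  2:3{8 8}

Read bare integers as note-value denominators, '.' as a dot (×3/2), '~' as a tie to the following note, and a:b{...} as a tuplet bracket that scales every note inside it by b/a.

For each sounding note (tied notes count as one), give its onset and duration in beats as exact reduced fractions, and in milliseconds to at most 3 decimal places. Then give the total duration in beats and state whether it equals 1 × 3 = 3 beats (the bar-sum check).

1) 0.0ms=0b +708.661ms=3/2b
2) 708.661ms=3/2b +708.661ms=3/2b
Σ=3b of 3 (127bpm 3/8) — PASS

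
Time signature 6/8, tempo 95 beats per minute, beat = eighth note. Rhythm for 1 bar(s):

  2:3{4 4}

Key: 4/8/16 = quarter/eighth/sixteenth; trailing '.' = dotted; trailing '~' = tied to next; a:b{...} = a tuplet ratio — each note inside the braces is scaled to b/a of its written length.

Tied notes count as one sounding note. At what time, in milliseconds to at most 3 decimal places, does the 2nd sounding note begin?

note 2 onset = 3b = 1894.737ms

1. 0.0ms @ 0 + 1894.737ms (3)
2. 1894.737ms @ 3 + 1894.737ms (3)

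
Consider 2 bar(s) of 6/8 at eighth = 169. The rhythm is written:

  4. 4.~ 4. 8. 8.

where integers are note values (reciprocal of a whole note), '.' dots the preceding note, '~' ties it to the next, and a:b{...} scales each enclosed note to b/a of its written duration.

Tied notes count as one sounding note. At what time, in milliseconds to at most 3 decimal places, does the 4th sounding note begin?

1. 0.0ms @ 0 + 1065.089ms (3)
2. 1065.089ms @ 3 + 2130.178ms (6)
3. 3195.266ms @ 9 + 532.544ms (3/2)
4. 3727.811ms @ 21/2 + 532.544ms (3/2)

note 4 onset = 21/2b = 3727.811ms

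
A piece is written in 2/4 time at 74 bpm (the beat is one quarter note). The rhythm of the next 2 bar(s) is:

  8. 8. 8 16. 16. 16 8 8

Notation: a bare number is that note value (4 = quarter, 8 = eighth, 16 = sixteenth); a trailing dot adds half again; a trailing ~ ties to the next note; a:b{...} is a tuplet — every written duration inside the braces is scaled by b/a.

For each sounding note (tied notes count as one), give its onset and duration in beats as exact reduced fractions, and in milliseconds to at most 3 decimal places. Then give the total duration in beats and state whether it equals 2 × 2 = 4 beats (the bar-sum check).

1) 0.0ms=0b +608.108ms=3/4b
2) 608.108ms=3/4b +608.108ms=3/4b
3) 1216.216ms=3/2b +405.405ms=1/2b
4) 1621.622ms=2b +304.054ms=3/8b
5) 1925.676ms=19/8b +304.054ms=3/8b
6) 2229.73ms=11/4b +202.703ms=1/4b
7) 2432.432ms=3b +405.405ms=1/2b
8) 2837.838ms=7/2b +405.405ms=1/2b
Σ=4b of 4 (74bpm 2/4) — PASS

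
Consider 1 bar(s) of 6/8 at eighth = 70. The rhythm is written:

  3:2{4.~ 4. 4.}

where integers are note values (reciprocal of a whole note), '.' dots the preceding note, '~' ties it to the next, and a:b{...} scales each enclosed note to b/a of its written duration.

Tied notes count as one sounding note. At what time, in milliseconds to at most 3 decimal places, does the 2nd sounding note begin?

1. 0.0ms @ 0 + 3428.571ms (4)
2. 3428.571ms @ 4 + 1714.286ms (2)

note 2 onset = 4b = 3428.571ms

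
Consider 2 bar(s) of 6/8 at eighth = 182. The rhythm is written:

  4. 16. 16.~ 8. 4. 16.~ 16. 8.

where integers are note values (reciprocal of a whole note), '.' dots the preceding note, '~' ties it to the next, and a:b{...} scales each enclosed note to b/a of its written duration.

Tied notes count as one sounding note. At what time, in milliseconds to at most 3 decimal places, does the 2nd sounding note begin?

note 2 onset = 3b = 989.011ms

1. 0.0ms @ 0 + 989.011ms (3)
2. 989.011ms @ 3 + 247.253ms (3/4)
3. 1236.264ms @ 15/4 + 741.758ms (9/4)
4. 1978.022ms @ 6 + 989.011ms (3)
5. 2967.033ms @ 9 + 494.505ms (3/2)
6. 3461.538ms @ 21/2 + 494.505ms (3/2)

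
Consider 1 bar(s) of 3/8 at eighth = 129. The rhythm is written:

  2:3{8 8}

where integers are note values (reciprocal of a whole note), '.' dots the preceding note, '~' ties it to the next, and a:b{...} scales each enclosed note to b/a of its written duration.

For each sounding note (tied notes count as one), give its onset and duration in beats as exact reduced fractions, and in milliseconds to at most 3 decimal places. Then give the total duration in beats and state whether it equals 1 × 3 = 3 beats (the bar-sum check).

1) 0.0ms=0b +697.674ms=3/2b
2) 697.674ms=3/2b +697.674ms=3/2b
Σ=3b of 3 (129bpm 3/8) — PASS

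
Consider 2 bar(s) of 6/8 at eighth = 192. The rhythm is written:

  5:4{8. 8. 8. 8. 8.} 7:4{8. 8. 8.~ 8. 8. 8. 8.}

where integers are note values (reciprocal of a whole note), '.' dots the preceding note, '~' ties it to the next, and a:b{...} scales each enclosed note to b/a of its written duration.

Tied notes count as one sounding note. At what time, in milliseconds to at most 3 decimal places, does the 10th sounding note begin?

1. 0.0ms @ 0 + 375.0ms (6/5)
2. 375.0ms @ 6/5 + 375.0ms (6/5)
3. 750.0ms @ 12/5 + 375.0ms (6/5)
4. 1125.0ms @ 18/5 + 375.0ms (6/5)
5. 1500.0ms @ 24/5 + 375.0ms (6/5)
6. 1875.0ms @ 6 + 267.857ms (6/7)
7. 2142.857ms @ 48/7 + 267.857ms (6/7)
8. 2410.714ms @ 54/7 + 535.714ms (12/7)
9. 2946.429ms @ 66/7 + 267.857ms (6/7)
10. 3214.286ms @ 72/7 + 267.857ms (6/7)
11. 3482.143ms @ 78/7 + 267.857ms (6/7)

note 10 onset = 72/7b = 3214.286ms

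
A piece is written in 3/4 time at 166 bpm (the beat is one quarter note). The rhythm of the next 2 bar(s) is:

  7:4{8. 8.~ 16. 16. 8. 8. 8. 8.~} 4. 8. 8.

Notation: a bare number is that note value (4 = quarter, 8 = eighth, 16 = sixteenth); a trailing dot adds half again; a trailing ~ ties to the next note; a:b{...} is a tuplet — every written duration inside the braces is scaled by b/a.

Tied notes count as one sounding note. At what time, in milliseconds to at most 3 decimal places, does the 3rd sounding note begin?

note 3 onset = 15/14b = 387.263ms

1. 0.0ms @ 0 + 154.905ms (3/7)
2. 154.905ms @ 3/7 + 232.358ms (9/14)
3. 387.263ms @ 15/14 + 77.453ms (3/14)
4. 464.716ms @ 9/7 + 154.905ms (3/7)
5. 619.621ms @ 12/7 + 154.905ms (3/7)
6. 774.527ms @ 15/7 + 154.905ms (3/7)
7. 929.432ms @ 18/7 + 697.074ms (27/14)
8. 1626.506ms @ 9/2 + 271.084ms (3/4)
9. 1897.59ms @ 21/4 + 271.084ms (3/4)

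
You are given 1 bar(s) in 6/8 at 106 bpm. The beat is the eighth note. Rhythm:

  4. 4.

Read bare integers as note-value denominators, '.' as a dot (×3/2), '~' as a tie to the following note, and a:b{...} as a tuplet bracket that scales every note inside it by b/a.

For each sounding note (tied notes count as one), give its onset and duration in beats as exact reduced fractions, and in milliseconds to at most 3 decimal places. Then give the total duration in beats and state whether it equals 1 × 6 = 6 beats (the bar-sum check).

1) 0.0ms=0b +1698.113ms=3b
2) 1698.113ms=3b +1698.113ms=3b
Σ=6b of 6 (106bpm 6/8) — PASS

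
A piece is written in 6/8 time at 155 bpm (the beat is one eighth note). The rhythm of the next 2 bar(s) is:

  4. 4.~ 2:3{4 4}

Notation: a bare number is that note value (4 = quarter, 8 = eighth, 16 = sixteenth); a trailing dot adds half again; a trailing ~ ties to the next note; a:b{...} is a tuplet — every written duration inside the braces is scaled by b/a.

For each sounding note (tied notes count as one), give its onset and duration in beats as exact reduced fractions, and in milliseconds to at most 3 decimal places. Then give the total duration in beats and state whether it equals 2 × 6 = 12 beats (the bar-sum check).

1) 0.0ms=0b +1161.29ms=3b
2) 1161.29ms=3b +2322.581ms=6b
3) 3483.871ms=9b +1161.29ms=3b
Σ=12b of 12 (155bpm 6/8) — PASS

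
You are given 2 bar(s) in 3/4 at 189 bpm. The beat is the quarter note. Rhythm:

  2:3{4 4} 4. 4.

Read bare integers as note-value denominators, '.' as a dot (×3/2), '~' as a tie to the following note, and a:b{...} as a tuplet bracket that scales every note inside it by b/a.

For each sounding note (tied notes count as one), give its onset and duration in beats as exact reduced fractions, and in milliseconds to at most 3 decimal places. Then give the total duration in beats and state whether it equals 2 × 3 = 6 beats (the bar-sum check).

1) 0.0ms=0b +476.19ms=3/2b
2) 476.19ms=3/2b +476.19ms=3/2b
3) 952.381ms=3b +476.19ms=3/2b
4) 1428.571ms=9/2b +476.19ms=3/2b
Σ=6b of 6 (189bpm 3/4) — PASS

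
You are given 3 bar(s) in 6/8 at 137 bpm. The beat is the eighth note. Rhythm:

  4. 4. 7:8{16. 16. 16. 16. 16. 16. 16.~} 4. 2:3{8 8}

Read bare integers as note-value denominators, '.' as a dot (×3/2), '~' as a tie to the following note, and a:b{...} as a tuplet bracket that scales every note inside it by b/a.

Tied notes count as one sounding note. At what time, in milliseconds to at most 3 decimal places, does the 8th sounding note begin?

note 8 onset = 72/7b = 4504.692ms

1. 0.0ms @ 0 + 1313.869ms (3)
2. 1313.869ms @ 3 + 1313.869ms (3)
3. 2627.737ms @ 6 + 375.391ms (6/7)
4. 3003.128ms @ 48/7 + 375.391ms (6/7)
5. 3378.519ms @ 54/7 + 375.391ms (6/7)
6. 3753.91ms @ 60/7 + 375.391ms (6/7)
7. 4129.301ms @ 66/7 + 375.391ms (6/7)
8. 4504.692ms @ 72/7 + 375.391ms (6/7)
9. 4880.083ms @ 78/7 + 1689.26ms (27/7)
10. 6569.343ms @ 15 + 656.934ms (3/2)
11. 7226.277ms @ 33/2 + 656.934ms (3/2)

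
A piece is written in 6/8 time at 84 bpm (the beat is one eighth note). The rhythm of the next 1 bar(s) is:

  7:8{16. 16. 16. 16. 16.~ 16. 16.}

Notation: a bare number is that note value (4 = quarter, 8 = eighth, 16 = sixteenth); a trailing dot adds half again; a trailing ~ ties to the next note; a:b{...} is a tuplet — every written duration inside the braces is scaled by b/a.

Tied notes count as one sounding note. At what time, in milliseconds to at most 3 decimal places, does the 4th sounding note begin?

note 4 onset = 18/7b = 1836.735ms

1. 0.0ms @ 0 + 612.245ms (6/7)
2. 612.245ms @ 6/7 + 612.245ms (6/7)
3. 1224.49ms @ 12/7 + 612.245ms (6/7)
4. 1836.735ms @ 18/7 + 612.245ms (6/7)
5. 2448.98ms @ 24/7 + 1224.49ms (12/7)
6. 3673.469ms @ 36/7 + 612.245ms (6/7)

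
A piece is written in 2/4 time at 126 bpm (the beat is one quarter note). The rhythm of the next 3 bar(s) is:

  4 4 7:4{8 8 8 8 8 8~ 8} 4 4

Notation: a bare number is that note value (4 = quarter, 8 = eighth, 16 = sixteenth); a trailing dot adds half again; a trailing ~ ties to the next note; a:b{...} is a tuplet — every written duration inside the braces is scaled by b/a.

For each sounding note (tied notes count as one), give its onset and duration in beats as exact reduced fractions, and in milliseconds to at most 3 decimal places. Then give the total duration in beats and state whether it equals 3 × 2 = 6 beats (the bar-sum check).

1) 0.0ms=0b +476.19ms=1b
2) 476.19ms=1b +476.19ms=1b
3) 952.381ms=2b +136.054ms=2/7b
4) 1088.435ms=16/7b +136.054ms=2/7b
5) 1224.49ms=18/7b +136.054ms=2/7b
6) 1360.544ms=20/7b +136.054ms=2/7b
7) 1496.599ms=22/7b +136.054ms=2/7b
8) 1632.653ms=24/7b +272.109ms=4/7b
9) 1904.762ms=4b +476.19ms=1b
10) 2380.952ms=5b +476.19ms=1b
Σ=6b of 6 (126bpm 2/4) — PASS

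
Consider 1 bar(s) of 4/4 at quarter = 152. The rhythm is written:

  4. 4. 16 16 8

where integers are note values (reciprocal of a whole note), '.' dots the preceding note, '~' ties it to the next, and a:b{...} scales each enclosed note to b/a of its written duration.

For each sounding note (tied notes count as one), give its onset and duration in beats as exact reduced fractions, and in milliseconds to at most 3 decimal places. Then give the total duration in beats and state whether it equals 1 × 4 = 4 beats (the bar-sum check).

1) 0.0ms=0b +592.105ms=3/2b
2) 592.105ms=3/2b +592.105ms=3/2b
3) 1184.211ms=3b +98.684ms=1/4b
4) 1282.895ms=13/4b +98.684ms=1/4b
5) 1381.579ms=7/2b +197.368ms=1/2b
Σ=4b of 4 (152bpm 4/4) — PASS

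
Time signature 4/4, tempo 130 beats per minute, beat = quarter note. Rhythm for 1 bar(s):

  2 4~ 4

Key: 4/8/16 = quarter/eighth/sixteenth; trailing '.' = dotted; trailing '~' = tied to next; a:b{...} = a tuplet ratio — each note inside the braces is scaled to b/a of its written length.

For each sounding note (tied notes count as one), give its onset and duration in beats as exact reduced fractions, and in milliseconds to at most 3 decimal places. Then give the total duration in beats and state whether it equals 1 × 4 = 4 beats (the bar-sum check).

1) 0.0ms=0b +923.077ms=2b
2) 923.077ms=2b +923.077ms=2b
Σ=4b of 4 (130bpm 4/4) — PASS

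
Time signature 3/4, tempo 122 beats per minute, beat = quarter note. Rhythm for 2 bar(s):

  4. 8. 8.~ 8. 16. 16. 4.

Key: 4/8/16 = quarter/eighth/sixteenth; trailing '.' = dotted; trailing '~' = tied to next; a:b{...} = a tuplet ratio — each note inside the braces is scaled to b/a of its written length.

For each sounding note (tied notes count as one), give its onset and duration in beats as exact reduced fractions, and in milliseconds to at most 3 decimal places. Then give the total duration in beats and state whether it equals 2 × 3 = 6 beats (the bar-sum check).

1) 0.0ms=0b +737.705ms=3/2b
2) 737.705ms=3/2b +368.852ms=3/4b
3) 1106.557ms=9/4b +737.705ms=3/2b
4) 1844.262ms=15/4b +184.426ms=3/8b
5) 2028.689ms=33/8b +184.426ms=3/8b
6) 2213.115ms=9/2b +737.705ms=3/2b
Σ=6b of 6 (122bpm 3/4) — PASS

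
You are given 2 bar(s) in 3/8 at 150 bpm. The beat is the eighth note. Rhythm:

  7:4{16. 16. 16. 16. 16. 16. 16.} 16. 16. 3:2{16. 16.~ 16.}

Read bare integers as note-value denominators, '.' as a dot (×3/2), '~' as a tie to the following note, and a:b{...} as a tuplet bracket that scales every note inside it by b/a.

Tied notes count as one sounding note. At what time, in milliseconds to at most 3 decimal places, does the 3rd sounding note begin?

1. 0.0ms @ 0 + 171.429ms (3/7)
2. 171.429ms @ 3/7 + 171.429ms (3/7)
3. 342.857ms @ 6/7 + 171.429ms (3/7)
4. 514.286ms @ 9/7 + 171.429ms (3/7)
5. 685.714ms @ 12/7 + 171.429ms (3/7)
6. 857.143ms @ 15/7 + 171.429ms (3/7)
7. 1028.571ms @ 18/7 + 171.429ms (3/7)
8. 1200.0ms @ 3 + 300.0ms (3/4)
9. 1500.0ms @ 15/4 + 300.0ms (3/4)
10. 1800.0ms @ 9/2 + 200.0ms (1/2)
11. 2000.0ms @ 5 + 400.0ms (1)

note 3 onset = 6/7b = 342.857ms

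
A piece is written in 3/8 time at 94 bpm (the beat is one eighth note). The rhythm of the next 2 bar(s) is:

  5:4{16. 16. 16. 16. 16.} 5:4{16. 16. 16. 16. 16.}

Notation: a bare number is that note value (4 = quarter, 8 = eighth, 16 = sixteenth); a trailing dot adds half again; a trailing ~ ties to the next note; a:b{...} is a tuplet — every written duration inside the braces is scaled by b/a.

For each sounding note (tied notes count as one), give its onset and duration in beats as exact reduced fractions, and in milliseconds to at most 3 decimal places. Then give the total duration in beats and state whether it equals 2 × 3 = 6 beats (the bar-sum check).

1) 0.0ms=0b +382.979ms=3/5b
2) 382.979ms=3/5b +382.979ms=3/5b
3) 765.957ms=6/5b +382.979ms=3/5b
4) 1148.936ms=9/5b +382.979ms=3/5b
5) 1531.915ms=12/5b +382.979ms=3/5b
6) 1914.894ms=3b +382.979ms=3/5b
7) 2297.872ms=18/5b +382.979ms=3/5b
8) 2680.851ms=21/5b +382.979ms=3/5b
9) 3063.83ms=24/5b +382.979ms=3/5b
10) 3446.809ms=27/5b +382.979ms=3/5b
Σ=6b of 6 (94bpm 3/8) — PASS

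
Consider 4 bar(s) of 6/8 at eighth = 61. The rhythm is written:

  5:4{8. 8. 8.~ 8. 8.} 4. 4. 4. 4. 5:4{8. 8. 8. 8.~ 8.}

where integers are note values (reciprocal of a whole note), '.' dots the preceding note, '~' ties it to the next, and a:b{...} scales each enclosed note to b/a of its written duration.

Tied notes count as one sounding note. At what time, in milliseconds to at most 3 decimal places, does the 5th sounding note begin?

1. 0.0ms @ 0 + 1180.328ms (6/5)
2. 1180.328ms @ 6/5 + 1180.328ms (6/5)
3. 2360.656ms @ 12/5 + 2360.656ms (12/5)
4. 4721.311ms @ 24/5 + 1180.328ms (6/5)
5. 5901.639ms @ 6 + 2950.82ms (3)
6. 8852.459ms @ 9 + 2950.82ms (3)
7. 11803.279ms @ 12 + 2950.82ms (3)
8. 14754.098ms @ 15 + 2950.82ms (3)
9. 17704.918ms @ 18 + 1180.328ms (6/5)
10. 18885.246ms @ 96/5 + 1180.328ms (6/5)
11. 20065.574ms @ 102/5 + 1180.328ms (6/5)
12. 21245.902ms @ 108/5 + 2360.656ms (12/5)

note 5 onset = 6b = 5901.639ms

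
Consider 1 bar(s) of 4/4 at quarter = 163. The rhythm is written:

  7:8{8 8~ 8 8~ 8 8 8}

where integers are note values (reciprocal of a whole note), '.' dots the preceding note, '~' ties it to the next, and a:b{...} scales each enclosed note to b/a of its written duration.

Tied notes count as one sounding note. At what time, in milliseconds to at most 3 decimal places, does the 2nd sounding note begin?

note 2 onset = 4/7b = 210.342ms

1. 0.0ms @ 0 + 210.342ms (4/7)
2. 210.342ms @ 4/7 + 420.684ms (8/7)
3. 631.025ms @ 12/7 + 420.684ms (8/7)
4. 1051.709ms @ 20/7 + 210.342ms (4/7)
5. 1262.051ms @ 24/7 + 210.342ms (4/7)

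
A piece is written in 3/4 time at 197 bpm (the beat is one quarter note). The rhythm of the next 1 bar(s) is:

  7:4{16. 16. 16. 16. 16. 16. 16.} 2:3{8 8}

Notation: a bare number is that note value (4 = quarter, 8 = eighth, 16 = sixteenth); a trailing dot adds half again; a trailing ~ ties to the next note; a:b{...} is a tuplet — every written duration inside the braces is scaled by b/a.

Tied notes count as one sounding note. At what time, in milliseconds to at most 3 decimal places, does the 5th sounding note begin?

1. 0.0ms @ 0 + 65.265ms (3/14)
2. 65.265ms @ 3/14 + 65.265ms (3/14)
3. 130.529ms @ 3/7 + 65.265ms (3/14)
4. 195.794ms @ 9/14 + 65.265ms (3/14)
5. 261.059ms @ 6/7 + 65.265ms (3/14)
6. 326.323ms @ 15/14 + 65.265ms (3/14)
7. 391.588ms @ 9/7 + 65.265ms (3/14)
8. 456.853ms @ 3/2 + 228.426ms (3/4)
9. 685.279ms @ 9/4 + 228.426ms (3/4)

note 5 onset = 6/7b = 261.059ms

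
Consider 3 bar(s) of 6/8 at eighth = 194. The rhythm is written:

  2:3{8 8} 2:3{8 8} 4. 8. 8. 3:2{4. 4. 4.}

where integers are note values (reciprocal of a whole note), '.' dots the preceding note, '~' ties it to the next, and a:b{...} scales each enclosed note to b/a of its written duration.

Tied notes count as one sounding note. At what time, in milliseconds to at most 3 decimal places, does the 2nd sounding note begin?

1. 0.0ms @ 0 + 463.918ms (3/2)
2. 463.918ms @ 3/2 + 463.918ms (3/2)
3. 927.835ms @ 3 + 463.918ms (3/2)
4. 1391.753ms @ 9/2 + 463.918ms (3/2)
5. 1855.67ms @ 6 + 927.835ms (3)
6. 2783.505ms @ 9 + 463.918ms (3/2)
7. 3247.423ms @ 21/2 + 463.918ms (3/2)
8. 3711.34ms @ 12 + 618.557ms (2)
9. 4329.897ms @ 14 + 618.557ms (2)
10. 4948.454ms @ 16 + 618.557ms (2)

note 2 onset = 3/2b = 463.918ms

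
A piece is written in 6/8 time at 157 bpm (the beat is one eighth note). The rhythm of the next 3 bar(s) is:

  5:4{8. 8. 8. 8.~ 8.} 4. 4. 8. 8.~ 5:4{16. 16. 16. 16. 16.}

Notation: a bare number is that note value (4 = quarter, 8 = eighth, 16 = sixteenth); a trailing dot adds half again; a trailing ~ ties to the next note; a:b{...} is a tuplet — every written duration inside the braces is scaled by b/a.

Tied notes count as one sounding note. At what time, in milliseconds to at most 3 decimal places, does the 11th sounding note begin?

note 11 onset = 84/5b = 6420.382ms

1. 0.0ms @ 0 + 458.599ms (6/5)
2. 458.599ms @ 6/5 + 458.599ms (6/5)
3. 917.197ms @ 12/5 + 458.599ms (6/5)
4. 1375.796ms @ 18/5 + 917.197ms (12/5)
5. 2292.994ms @ 6 + 1146.497ms (3)
6. 3439.49ms @ 9 + 1146.497ms (3)
7. 4585.987ms @ 12 + 573.248ms (3/2)
8. 5159.236ms @ 27/2 + 802.548ms (21/10)
9. 5961.783ms @ 78/5 + 229.299ms (3/5)
10. 6191.083ms @ 81/5 + 229.299ms (3/5)
11. 6420.382ms @ 84/5 + 229.299ms (3/5)
12. 6649.682ms @ 87/5 + 229.299ms (3/5)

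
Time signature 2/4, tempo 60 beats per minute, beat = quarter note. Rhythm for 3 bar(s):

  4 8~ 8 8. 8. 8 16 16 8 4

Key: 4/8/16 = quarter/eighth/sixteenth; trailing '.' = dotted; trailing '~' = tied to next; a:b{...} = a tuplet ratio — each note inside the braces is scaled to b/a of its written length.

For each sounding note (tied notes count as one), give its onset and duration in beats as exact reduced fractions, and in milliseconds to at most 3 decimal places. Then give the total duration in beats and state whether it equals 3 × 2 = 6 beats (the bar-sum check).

1) 0.0ms=0b +1000.0ms=1b
2) 1000.0ms=1b +1000.0ms=1b
3) 2000.0ms=2b +750.0ms=3/4b
4) 2750.0ms=11/4b +750.0ms=3/4b
5) 3500.0ms=7/2b +500.0ms=1/2b
6) 4000.0ms=4b +250.0ms=1/4b
7) 4250.0ms=17/4b +250.0ms=1/4b
8) 4500.0ms=9/2b +500.0ms=1/2b
9) 5000.0ms=5b +1000.0ms=1b
Σ=6b of 6 (60bpm 2/4) — PASS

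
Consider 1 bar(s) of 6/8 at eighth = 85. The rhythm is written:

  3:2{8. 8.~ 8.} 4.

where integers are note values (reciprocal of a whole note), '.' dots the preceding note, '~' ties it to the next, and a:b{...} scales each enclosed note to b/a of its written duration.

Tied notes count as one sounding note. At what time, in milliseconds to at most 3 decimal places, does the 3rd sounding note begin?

note 3 onset = 3b = 2117.647ms

1. 0.0ms @ 0 + 705.882ms (1)
2. 705.882ms @ 1 + 1411.765ms (2)
3. 2117.647ms @ 3 + 2117.647ms (3)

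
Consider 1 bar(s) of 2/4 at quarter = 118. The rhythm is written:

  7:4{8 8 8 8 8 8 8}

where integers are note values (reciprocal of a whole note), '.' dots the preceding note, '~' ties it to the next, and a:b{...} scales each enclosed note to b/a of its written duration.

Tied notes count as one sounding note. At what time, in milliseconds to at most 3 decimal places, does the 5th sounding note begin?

note 5 onset = 8/7b = 581.114ms

1. 0.0ms @ 0 + 145.278ms (2/7)
2. 145.278ms @ 2/7 + 145.278ms (2/7)
3. 290.557ms @ 4/7 + 145.278ms (2/7)
4. 435.835ms @ 6/7 + 145.278ms (2/7)
5. 581.114ms @ 8/7 + 145.278ms (2/7)
6. 726.392ms @ 10/7 + 145.278ms (2/7)
7. 871.671ms @ 12/7 + 145.278ms (2/7)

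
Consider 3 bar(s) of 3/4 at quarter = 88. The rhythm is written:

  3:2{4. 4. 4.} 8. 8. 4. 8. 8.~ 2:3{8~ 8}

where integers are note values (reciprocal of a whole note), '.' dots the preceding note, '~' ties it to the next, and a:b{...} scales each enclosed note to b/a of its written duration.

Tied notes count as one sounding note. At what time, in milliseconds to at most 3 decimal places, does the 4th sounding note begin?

1. 0.0ms @ 0 + 681.818ms (1)
2. 681.818ms @ 1 + 681.818ms (1)
3. 1363.636ms @ 2 + 681.818ms (1)
4. 2045.455ms @ 3 + 511.364ms (3/4)
5. 2556.818ms @ 15/4 + 511.364ms (3/4)
6. 3068.182ms @ 9/2 + 1022.727ms (3/2)
7. 4090.909ms @ 6 + 511.364ms (3/4)
8. 4602.273ms @ 27/4 + 1534.091ms (9/4)

note 4 onset = 3b = 2045.455ms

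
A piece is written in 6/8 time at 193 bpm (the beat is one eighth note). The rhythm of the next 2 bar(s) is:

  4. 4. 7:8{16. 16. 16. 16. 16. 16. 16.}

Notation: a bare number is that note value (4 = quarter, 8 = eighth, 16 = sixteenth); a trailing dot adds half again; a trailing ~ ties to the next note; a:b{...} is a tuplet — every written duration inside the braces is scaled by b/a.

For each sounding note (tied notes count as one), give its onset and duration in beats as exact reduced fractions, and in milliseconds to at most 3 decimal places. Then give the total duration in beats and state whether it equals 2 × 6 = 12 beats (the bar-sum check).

1) 0.0ms=0b +932.642ms=3b
2) 932.642ms=3b +932.642ms=3b
3) 1865.285ms=6b +266.469ms=6/7b
4) 2131.754ms=48/7b +266.469ms=6/7b
5) 2398.224ms=54/7b +266.469ms=6/7b
6) 2664.693ms=60/7b +266.469ms=6/7b
7) 2931.162ms=66/7b +266.469ms=6/7b
8) 3197.631ms=72/7b +266.469ms=6/7b
9) 3464.101ms=78/7b +266.469ms=6/7b
Σ=12b of 12 (193bpm 6/8) — PASS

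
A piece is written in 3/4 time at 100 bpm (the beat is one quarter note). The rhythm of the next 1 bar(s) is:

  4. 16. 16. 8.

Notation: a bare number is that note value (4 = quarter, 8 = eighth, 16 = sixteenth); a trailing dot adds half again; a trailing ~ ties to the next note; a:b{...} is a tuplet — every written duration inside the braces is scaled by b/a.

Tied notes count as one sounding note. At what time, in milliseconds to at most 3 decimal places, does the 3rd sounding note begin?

note 3 onset = 15/8b = 1125.0ms

1. 0.0ms @ 0 + 900.0ms (3/2)
2. 900.0ms @ 3/2 + 225.0ms (3/8)
3. 1125.0ms @ 15/8 + 225.0ms (3/8)
4. 1350.0ms @ 9/4 + 450.0ms (3/4)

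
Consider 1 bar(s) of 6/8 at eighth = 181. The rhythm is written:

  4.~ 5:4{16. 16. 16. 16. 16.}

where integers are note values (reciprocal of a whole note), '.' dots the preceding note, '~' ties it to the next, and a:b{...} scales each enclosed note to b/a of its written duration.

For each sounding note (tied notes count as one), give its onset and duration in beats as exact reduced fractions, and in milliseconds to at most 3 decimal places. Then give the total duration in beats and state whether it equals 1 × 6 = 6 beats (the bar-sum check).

1) 0.0ms=0b +1193.37ms=18/5b
2) 1193.37ms=18/5b +198.895ms=3/5b
3) 1392.265ms=21/5b +198.895ms=3/5b
4) 1591.16ms=24/5b +198.895ms=3/5b
5) 1790.055ms=27/5b +198.895ms=3/5b
Σ=6b of 6 (181bpm 6/8) — PASS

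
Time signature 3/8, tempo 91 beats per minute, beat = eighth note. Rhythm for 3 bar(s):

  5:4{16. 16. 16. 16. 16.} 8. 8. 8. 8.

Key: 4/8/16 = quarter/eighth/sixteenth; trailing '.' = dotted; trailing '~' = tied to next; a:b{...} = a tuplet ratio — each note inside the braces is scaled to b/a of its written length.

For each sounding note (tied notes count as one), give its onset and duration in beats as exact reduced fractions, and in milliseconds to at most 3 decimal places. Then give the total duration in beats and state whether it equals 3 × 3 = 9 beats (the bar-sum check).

1) 0.0ms=0b +395.604ms=3/5b
2) 395.604ms=3/5b +395.604ms=3/5b
3) 791.209ms=6/5b +395.604ms=3/5b
4) 1186.813ms=9/5b +395.604ms=3/5b
5) 1582.418ms=12/5b +395.604ms=3/5b
6) 1978.022ms=3b +989.011ms=3/2b
7) 2967.033ms=9/2b +989.011ms=3/2b
8) 3956.044ms=6b +989.011ms=3/2b
9) 4945.055ms=15/2b +989.011ms=3/2b
Σ=9b of 9 (91bpm 3/8) — PASS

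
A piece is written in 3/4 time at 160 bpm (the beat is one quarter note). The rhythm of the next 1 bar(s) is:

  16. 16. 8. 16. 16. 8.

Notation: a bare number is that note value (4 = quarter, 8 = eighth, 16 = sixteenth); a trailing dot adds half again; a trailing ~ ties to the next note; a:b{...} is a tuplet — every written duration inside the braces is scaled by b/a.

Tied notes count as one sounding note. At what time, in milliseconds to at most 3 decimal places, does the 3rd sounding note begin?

note 3 onset = 3/4b = 281.25ms

1. 0.0ms @ 0 + 140.625ms (3/8)
2. 140.625ms @ 3/8 + 140.625ms (3/8)
3. 281.25ms @ 3/4 + 281.25ms (3/4)
4. 562.5ms @ 3/2 + 140.625ms (3/8)
5. 703.125ms @ 15/8 + 140.625ms (3/8)
6. 843.75ms @ 9/4 + 281.25ms (3/4)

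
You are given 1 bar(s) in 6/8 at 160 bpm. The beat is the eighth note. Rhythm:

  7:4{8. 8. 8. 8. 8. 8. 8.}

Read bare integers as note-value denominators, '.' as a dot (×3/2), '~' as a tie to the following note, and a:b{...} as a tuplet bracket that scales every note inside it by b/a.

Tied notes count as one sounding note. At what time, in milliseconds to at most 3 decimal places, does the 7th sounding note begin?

1. 0.0ms @ 0 + 321.429ms (6/7)
2. 321.429ms @ 6/7 + 321.429ms (6/7)
3. 642.857ms @ 12/7 + 321.429ms (6/7)
4. 964.286ms @ 18/7 + 321.429ms (6/7)
5. 1285.714ms @ 24/7 + 321.429ms (6/7)
6. 1607.143ms @ 30/7 + 321.429ms (6/7)
7. 1928.571ms @ 36/7 + 321.429ms (6/7)

note 7 onset = 36/7b = 1928.571ms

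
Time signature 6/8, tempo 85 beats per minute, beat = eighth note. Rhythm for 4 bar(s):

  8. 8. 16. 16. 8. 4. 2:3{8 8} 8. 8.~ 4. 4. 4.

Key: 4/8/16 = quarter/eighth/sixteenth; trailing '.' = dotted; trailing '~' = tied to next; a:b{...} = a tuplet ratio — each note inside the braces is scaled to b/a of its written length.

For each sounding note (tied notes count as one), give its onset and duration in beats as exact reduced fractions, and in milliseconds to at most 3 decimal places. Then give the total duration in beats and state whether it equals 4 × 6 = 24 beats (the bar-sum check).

1) 0.0ms=0b +1058.824ms=3/2b
2) 1058.824ms=3/2b +1058.824ms=3/2b
3) 2117.647ms=3b +529.412ms=3/4b
4) 2647.059ms=15/4b +529.412ms=3/4b
5) 3176.471ms=9/2b +1058.824ms=3/2b
6) 4235.294ms=6b +2117.647ms=3b
7) 6352.941ms=9b +1058.824ms=3/2b
8) 7411.765ms=21/2b +1058.824ms=3/2b
9) 8470.588ms=12b +1058.824ms=3/2b
10) 9529.412ms=27/2b +3176.471ms=9/2b
11) 12705.882ms=18b +2117.647ms=3b
12) 14823.529ms=21b +2117.647ms=3b
Σ=24b of 24 (85bpm 6/8) — PASS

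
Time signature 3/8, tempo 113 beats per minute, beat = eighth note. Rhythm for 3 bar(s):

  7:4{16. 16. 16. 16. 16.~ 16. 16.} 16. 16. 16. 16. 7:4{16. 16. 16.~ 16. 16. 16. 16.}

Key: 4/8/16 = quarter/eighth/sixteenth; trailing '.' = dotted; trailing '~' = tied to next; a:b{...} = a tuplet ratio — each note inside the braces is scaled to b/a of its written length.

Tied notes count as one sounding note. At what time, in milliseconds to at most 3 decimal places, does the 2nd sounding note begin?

1. 0.0ms @ 0 + 227.56ms (3/7)
2. 227.56ms @ 3/7 + 227.56ms (3/7)
3. 455.12ms @ 6/7 + 227.56ms (3/7)
4. 682.68ms @ 9/7 + 227.56ms (3/7)
5. 910.24ms @ 12/7 + 455.12ms (6/7)
6. 1365.36ms @ 18/7 + 227.56ms (3/7)
7. 1592.92ms @ 3 + 398.23ms (3/4)
8. 1991.15ms @ 15/4 + 398.23ms (3/4)
9. 2389.381ms @ 9/2 + 398.23ms (3/4)
10. 2787.611ms @ 21/4 + 398.23ms (3/4)
11. 3185.841ms @ 6 + 227.56ms (3/7)
12. 3413.401ms @ 45/7 + 227.56ms (3/7)
13. 3640.961ms @ 48/7 + 455.12ms (6/7)
14. 4096.081ms @ 54/7 + 227.56ms (3/7)
15. 4323.641ms @ 57/7 + 227.56ms (3/7)
16. 4551.201ms @ 60/7 + 227.56ms (3/7)

note 2 onset = 3/7b = 227.56ms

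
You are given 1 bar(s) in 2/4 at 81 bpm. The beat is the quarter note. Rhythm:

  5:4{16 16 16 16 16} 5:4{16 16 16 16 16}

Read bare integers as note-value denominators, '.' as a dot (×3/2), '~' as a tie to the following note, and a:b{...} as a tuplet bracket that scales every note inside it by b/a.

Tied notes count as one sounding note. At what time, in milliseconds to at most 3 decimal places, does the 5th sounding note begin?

1. 0.0ms @ 0 + 148.148ms (1/5)
2. 148.148ms @ 1/5 + 148.148ms (1/5)
3. 296.296ms @ 2/5 + 148.148ms (1/5)
4. 444.444ms @ 3/5 + 148.148ms (1/5)
5. 592.593ms @ 4/5 + 148.148ms (1/5)
6. 740.741ms @ 1 + 148.148ms (1/5)
7. 888.889ms @ 6/5 + 148.148ms (1/5)
8. 1037.037ms @ 7/5 + 148.148ms (1/5)
9. 1185.185ms @ 8/5 + 148.148ms (1/5)
10. 1333.333ms @ 9/5 + 148.148ms (1/5)

note 5 onset = 4/5b = 592.593ms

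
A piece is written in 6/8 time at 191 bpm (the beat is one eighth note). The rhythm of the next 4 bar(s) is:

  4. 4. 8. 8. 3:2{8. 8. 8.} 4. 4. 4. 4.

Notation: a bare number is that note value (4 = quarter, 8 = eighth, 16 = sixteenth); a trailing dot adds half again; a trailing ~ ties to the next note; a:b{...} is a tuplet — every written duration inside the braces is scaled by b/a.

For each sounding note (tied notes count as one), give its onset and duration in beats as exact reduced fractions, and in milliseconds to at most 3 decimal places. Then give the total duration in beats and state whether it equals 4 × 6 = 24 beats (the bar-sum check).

1) 0.0ms=0b +942.408ms=3b
2) 942.408ms=3b +942.408ms=3b
3) 1884.817ms=6b +471.204ms=3/2b
4) 2356.021ms=15/2b +471.204ms=3/2b
5) 2827.225ms=9b +314.136ms=1b
6) 3141.361ms=10b +314.136ms=1b
7) 3455.497ms=11b +314.136ms=1b
8) 3769.634ms=12b +942.408ms=3b
9) 4712.042ms=15b +942.408ms=3b
10) 5654.45ms=18b +942.408ms=3b
11) 6596.859ms=21b +942.408ms=3b
Σ=24b of 24 (191bpm 6/8) — PASS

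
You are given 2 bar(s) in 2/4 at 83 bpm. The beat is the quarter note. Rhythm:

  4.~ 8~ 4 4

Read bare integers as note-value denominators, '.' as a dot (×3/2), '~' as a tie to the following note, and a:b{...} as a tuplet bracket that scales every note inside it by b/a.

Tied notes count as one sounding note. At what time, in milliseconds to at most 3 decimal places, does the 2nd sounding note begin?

1. 0.0ms @ 0 + 2168.675ms (3)
2. 2168.675ms @ 3 + 722.892ms (1)

note 2 onset = 3b = 2168.675ms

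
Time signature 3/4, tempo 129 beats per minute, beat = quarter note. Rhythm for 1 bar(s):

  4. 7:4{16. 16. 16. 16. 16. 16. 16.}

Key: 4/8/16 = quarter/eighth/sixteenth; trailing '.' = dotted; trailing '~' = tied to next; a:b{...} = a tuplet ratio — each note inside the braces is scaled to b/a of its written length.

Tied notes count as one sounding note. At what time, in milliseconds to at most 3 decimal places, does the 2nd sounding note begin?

note 2 onset = 3/2b = 697.674ms

1. 0.0ms @ 0 + 697.674ms (3/2)
2. 697.674ms @ 3/2 + 99.668ms (3/14)
3. 797.342ms @ 12/7 + 99.668ms (3/14)
4. 897.01ms @ 27/14 + 99.668ms (3/14)
5. 996.678ms @ 15/7 + 99.668ms (3/14)
6. 1096.346ms @ 33/14 + 99.668ms (3/14)
7. 1196.013ms @ 18/7 + 99.668ms (3/14)
8. 1295.681ms @ 39/14 + 99.668ms (3/14)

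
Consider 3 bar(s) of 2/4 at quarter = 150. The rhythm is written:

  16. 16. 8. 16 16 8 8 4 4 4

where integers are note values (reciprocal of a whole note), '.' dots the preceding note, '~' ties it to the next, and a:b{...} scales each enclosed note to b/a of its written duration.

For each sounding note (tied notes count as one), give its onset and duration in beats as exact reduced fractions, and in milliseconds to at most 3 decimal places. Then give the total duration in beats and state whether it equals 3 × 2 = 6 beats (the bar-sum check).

1) 0.0ms=0b +150.0ms=3/8b
2) 150.0ms=3/8b +150.0ms=3/8b
3) 300.0ms=3/4b +300.0ms=3/4b
4) 600.0ms=3/2b +100.0ms=1/4b
5) 700.0ms=7/4b +100.0ms=1/4b
6) 800.0ms=2b +200.0ms=1/2b
7) 1000.0ms=5/2b +200.0ms=1/2b
8) 1200.0ms=3b +400.0ms=1b
9) 1600.0ms=4b +400.0ms=1b
10) 2000.0ms=5b +400.0ms=1b
Σ=6b of 6 (150bpm 2/4) — PASS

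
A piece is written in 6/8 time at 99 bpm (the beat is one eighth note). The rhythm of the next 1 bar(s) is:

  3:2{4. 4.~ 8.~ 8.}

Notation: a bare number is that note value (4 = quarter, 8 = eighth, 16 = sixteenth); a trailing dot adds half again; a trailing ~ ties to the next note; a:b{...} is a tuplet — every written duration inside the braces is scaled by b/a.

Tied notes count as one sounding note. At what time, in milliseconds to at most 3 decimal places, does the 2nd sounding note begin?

1. 0.0ms @ 0 + 1212.121ms (2)
2. 1212.121ms @ 2 + 2424.242ms (4)

note 2 onset = 2b = 1212.121ms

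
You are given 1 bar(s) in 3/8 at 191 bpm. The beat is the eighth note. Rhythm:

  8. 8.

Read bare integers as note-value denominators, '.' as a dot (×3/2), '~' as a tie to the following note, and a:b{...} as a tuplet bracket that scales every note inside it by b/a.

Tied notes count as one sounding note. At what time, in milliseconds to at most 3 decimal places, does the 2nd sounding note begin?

note 2 onset = 3/2b = 471.204ms

1. 0.0ms @ 0 + 471.204ms (3/2)
2. 471.204ms @ 3/2 + 471.204ms (3/2)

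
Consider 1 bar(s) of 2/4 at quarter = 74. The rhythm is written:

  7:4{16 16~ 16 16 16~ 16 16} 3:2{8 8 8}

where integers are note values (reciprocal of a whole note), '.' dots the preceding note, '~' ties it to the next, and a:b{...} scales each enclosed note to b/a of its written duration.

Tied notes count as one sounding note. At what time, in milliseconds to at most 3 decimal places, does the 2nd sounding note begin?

note 2 onset = 1/7b = 115.83ms

1. 0.0ms @ 0 + 115.83ms (1/7)
2. 115.83ms @ 1/7 + 231.66ms (2/7)
3. 347.49ms @ 3/7 + 115.83ms (1/7)
4. 463.32ms @ 4/7 + 231.66ms (2/7)
5. 694.981ms @ 6/7 + 115.83ms (1/7)
6. 810.811ms @ 1 + 270.27ms (1/3)
7. 1081.081ms @ 4/3 + 270.27ms (1/3)
8. 1351.351ms @ 5/3 + 270.27ms (1/3)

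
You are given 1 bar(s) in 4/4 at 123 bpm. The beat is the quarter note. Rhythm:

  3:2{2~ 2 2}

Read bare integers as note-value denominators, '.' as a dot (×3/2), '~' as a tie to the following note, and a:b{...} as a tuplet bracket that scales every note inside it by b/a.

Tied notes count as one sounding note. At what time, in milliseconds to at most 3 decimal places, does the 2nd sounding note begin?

note 2 onset = 8/3b = 1300.813ms

1. 0.0ms @ 0 + 1300.813ms (8/3)
2. 1300.813ms @ 8/3 + 650.407ms (4/3)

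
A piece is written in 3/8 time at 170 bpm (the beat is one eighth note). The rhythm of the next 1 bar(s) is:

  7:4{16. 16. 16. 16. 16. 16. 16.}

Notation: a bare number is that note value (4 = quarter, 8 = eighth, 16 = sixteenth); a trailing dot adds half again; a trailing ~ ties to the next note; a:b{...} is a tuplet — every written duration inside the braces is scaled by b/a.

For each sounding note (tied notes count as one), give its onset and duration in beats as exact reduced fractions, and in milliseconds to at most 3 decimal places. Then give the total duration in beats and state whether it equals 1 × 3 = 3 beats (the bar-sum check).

1) 0.0ms=0b +151.261ms=3/7b
2) 151.261ms=3/7b +151.261ms=3/7b
3) 302.521ms=6/7b +151.261ms=3/7b
4) 453.782ms=9/7b +151.261ms=3/7b
5) 605.042ms=12/7b +151.261ms=3/7b
6) 756.303ms=15/7b +151.261ms=3/7b
7) 907.563ms=18/7b +151.261ms=3/7b
Σ=3b of 3 (170bpm 3/8) — PASS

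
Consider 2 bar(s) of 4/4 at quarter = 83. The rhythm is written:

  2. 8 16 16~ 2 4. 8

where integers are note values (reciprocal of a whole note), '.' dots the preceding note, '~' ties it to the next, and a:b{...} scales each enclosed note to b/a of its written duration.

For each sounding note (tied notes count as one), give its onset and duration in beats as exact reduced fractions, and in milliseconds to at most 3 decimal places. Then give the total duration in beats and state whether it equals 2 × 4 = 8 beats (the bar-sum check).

1) 0.0ms=0b +2168.675ms=3b
2) 2168.675ms=3b +361.446ms=1/2b
3) 2530.12ms=7/2b +180.723ms=1/4b
4) 2710.843ms=15/4b +1626.506ms=9/4b
5) 4337.349ms=6b +1084.337ms=3/2b
6) 5421.687ms=15/2b +361.446ms=1/2b
Σ=8b of 8 (83bpm 4/4) — PASS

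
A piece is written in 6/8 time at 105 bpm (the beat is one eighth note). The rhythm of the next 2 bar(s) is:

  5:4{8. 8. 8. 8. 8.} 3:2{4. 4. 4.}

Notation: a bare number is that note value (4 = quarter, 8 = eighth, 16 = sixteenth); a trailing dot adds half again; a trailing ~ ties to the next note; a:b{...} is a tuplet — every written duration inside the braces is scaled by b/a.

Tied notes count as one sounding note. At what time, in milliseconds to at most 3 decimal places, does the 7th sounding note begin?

1. 0.0ms @ 0 + 685.714ms (6/5)
2. 685.714ms @ 6/5 + 685.714ms (6/5)
3. 1371.429ms @ 12/5 + 685.714ms (6/5)
4. 2057.143ms @ 18/5 + 685.714ms (6/5)
5. 2742.857ms @ 24/5 + 685.714ms (6/5)
6. 3428.571ms @ 6 + 1142.857ms (2)
7. 4571.429ms @ 8 + 1142.857ms (2)
8. 5714.286ms @ 10 + 1142.857ms (2)

note 7 onset = 8b = 4571.429ms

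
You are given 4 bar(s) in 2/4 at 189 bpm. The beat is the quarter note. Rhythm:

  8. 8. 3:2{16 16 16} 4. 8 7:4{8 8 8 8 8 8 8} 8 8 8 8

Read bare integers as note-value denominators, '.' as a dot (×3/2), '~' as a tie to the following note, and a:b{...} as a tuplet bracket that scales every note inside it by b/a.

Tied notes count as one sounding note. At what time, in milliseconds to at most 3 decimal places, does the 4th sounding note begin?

note 4 onset = 5/3b = 529.101ms

1. 0.0ms @ 0 + 238.095ms (3/4)
2. 238.095ms @ 3/4 + 238.095ms (3/4)
3. 476.19ms @ 3/2 + 52.91ms (1/6)
4. 529.101ms @ 5/3 + 52.91ms (1/6)
5. 582.011ms @ 11/6 + 52.91ms (1/6)
6. 634.921ms @ 2 + 476.19ms (3/2)
7. 1111.111ms @ 7/2 + 158.73ms (1/2)
8. 1269.841ms @ 4 + 90.703ms (2/7)
9. 1360.544ms @ 30/7 + 90.703ms (2/7)
10. 1451.247ms @ 32/7 + 90.703ms (2/7)
11. 1541.95ms @ 34/7 + 90.703ms (2/7)
12. 1632.653ms @ 36/7 + 90.703ms (2/7)
13. 1723.356ms @ 38/7 + 90.703ms (2/7)
14. 1814.059ms @ 40/7 + 90.703ms (2/7)
15. 1904.762ms @ 6 + 158.73ms (1/2)
16. 2063.492ms @ 13/2 + 158.73ms (1/2)
17. 2222.222ms @ 7 + 158.73ms (1/2)
18. 2380.952ms @ 15/2 + 158.73ms (1/2)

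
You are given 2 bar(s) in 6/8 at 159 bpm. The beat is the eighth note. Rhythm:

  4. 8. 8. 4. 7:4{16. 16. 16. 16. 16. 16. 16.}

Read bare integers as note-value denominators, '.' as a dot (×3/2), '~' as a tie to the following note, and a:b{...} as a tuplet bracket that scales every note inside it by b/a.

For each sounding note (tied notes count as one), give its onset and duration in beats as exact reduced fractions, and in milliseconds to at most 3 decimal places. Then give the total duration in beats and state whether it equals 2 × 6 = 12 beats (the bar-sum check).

1) 0.0ms=0b +1132.075ms=3b
2) 1132.075ms=3b +566.038ms=3/2b
3) 1698.113ms=9/2b +566.038ms=3/2b
4) 2264.151ms=6b +1132.075ms=3b
5) 3396.226ms=9b +161.725ms=3/7b
6) 3557.951ms=66/7b +161.725ms=3/7b
7) 3719.677ms=69/7b +161.725ms=3/7b
8) 3881.402ms=72/7b +161.725ms=3/7b
9) 4043.127ms=75/7b +161.725ms=3/7b
10) 4204.852ms=78/7b +161.725ms=3/7b
11) 4366.577ms=81/7b +161.725ms=3/7b
Σ=12b of 12 (159bpm 6/8) — PASS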